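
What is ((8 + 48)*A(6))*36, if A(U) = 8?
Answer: 16128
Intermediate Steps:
((8 + 48)*A(6))*36 = ((8 + 48)*8)*36 = (56*8)*36 = 448*36 = 16128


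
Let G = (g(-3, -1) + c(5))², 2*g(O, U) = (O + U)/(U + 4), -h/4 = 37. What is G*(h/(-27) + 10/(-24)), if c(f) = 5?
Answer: 92443/972 ≈ 95.106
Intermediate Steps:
h = -148 (h = -4*37 = -148)
g(O, U) = (O + U)/(2*(4 + U)) (g(O, U) = ((O + U)/(U + 4))/2 = ((O + U)/(4 + U))/2 = (O + U)/(2*(4 + U)))
G = 169/9 (G = ((-3 - 1)/(2*(4 - 1)) + 5)² = ((½)*(-4)/3 + 5)² = ((½)*(⅓)*(-4) + 5)² = (-⅔ + 5)² = (13/3)² = 169/9 ≈ 18.778)
G*(h/(-27) + 10/(-24)) = 169*(-148/(-27) + 10/(-24))/9 = 169*(-148*(-1/27) + 10*(-1/24))/9 = 169*(148/27 - 5/12)/9 = (169/9)*(547/108) = 92443/972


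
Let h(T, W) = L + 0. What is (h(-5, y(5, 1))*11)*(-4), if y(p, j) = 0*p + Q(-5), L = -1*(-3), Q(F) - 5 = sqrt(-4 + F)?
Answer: -132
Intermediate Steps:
Q(F) = 5 + sqrt(-4 + F)
L = 3
y(p, j) = 5 + 3*I (y(p, j) = 0*p + (5 + sqrt(-4 - 5)) = 0 + (5 + sqrt(-9)) = 0 + (5 + 3*I) = 5 + 3*I)
h(T, W) = 3 (h(T, W) = 3 + 0 = 3)
(h(-5, y(5, 1))*11)*(-4) = (3*11)*(-4) = 33*(-4) = -132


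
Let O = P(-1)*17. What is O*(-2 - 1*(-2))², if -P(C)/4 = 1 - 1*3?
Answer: 0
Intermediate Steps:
P(C) = 8 (P(C) = -4*(1 - 1*3) = -4*(1 - 3) = -4*(-2) = 8)
O = 136 (O = 8*17 = 136)
O*(-2 - 1*(-2))² = 136*(-2 - 1*(-2))² = 136*(-2 + 2)² = 136*0² = 136*0 = 0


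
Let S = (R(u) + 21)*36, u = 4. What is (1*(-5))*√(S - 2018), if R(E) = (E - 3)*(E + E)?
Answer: -5*I*√974 ≈ -156.04*I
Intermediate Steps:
R(E) = 2*E*(-3 + E) (R(E) = (-3 + E)*(2*E) = 2*E*(-3 + E))
S = 1044 (S = (2*4*(-3 + 4) + 21)*36 = (2*4*1 + 21)*36 = (8 + 21)*36 = 29*36 = 1044)
(1*(-5))*√(S - 2018) = (1*(-5))*√(1044 - 2018) = -5*I*√974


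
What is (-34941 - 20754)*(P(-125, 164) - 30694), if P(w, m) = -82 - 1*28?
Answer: 1715628780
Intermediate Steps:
P(w, m) = -110 (P(w, m) = -82 - 28 = -110)
(-34941 - 20754)*(P(-125, 164) - 30694) = (-34941 - 20754)*(-110 - 30694) = -55695*(-30804) = 1715628780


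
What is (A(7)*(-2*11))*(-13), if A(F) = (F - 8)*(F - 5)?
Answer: -572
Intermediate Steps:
A(F) = (-8 + F)*(-5 + F)
(A(7)*(-2*11))*(-13) = ((40 + 7² - 13*7)*(-2*11))*(-13) = ((40 + 49 - 91)*(-22))*(-13) = -2*(-22)*(-13) = 44*(-13) = -572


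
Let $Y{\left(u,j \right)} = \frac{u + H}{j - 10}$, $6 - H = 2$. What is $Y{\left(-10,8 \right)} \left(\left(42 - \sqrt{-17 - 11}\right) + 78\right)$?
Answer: $360 - 6 i \sqrt{7} \approx 360.0 - 15.875 i$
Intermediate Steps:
$H = 4$ ($H = 6 - 2 = 4$)
$Y{\left(u,j \right)} = \frac{4 + u}{-10 + j}$ ($Y{\left(u,j \right)} = \frac{u + 4}{j - 10} = \frac{4 + u}{-10 + j}$)
$Y{\left(-10,8 \right)} \left(\left(42 - \sqrt{-17 - 11}\right) + 78\right) = \frac{4 - 10}{-10 + 8} \left(\left(42 - \sqrt{-17 - 11}\right) + 78\right) = \frac{1}{-2} \left(-6\right) \left(\left(42 - \sqrt{-28}\right) + 78\right) = \left(- \frac{1}{2}\right) \left(-6\right) \left(\left(42 - 2 i \sqrt{7}\right) + 78\right) = 3 \left(\left(42 - 2 i \sqrt{7}\right) + 78\right) = 3 \left(120 - 2 i \sqrt{7}\right) = 360 - 6 i \sqrt{7}$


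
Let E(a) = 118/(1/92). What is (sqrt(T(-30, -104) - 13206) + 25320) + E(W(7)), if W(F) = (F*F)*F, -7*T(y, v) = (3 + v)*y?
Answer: 36176 + 12*I*sqrt(4641)/7 ≈ 36176.0 + 116.79*I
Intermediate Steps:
T(y, v) = -y*(3 + v)/7 (T(y, v) = -(3 + v)*y/7 = -y*(3 + v)/7)
W(F) = F**3 (W(F) = F**2*F = F**3)
E(a) = 10856 (E(a) = 118/(1/92) = 118*92 = 10856)
(sqrt(T(-30, -104) - 13206) + 25320) + E(W(7)) = (sqrt(-1/7*(-30)*(3 - 104) - 13206) + 25320) + 10856 = (sqrt(-1/7*(-30)*(-101) - 13206) + 25320) + 10856 = (sqrt(-3030/7 - 13206) + 25320) + 10856 = (sqrt(-95472/7) + 25320) + 10856 = (12*I*sqrt(4641)/7 + 25320) + 10856 = (25320 + 12*I*sqrt(4641)/7) + 10856 = 36176 + 12*I*sqrt(4641)/7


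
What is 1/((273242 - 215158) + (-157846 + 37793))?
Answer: -1/61969 ≈ -1.6137e-5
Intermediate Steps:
1/((273242 - 215158) + (-157846 + 37793)) = 1/(58084 - 120053) = 1/(-61969) = -1/61969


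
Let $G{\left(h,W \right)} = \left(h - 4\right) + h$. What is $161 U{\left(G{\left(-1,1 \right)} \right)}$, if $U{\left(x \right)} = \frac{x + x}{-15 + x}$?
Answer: $92$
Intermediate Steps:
$G{\left(h,W \right)} = -4 + 2 h$ ($G{\left(h,W \right)} = \left(-4 + h\right) + h = -4 + 2 h$)
$U{\left(x \right)} = \frac{2 x}{-15 + x}$
$161 U{\left(G{\left(-1,1 \right)} \right)} = 161 \frac{2 \left(-4 + 2 \left(-1\right)\right)}{-15 + \left(-4 + 2 \left(-1\right)\right)} = 161 \frac{2 \left(-4 - 2\right)}{-15 - 6} = 161 \cdot 2 \left(-6\right) \frac{1}{-15 - 6} = 161 \cdot 2 \left(-6\right) \frac{1}{-21} = 161 \cdot 2 \left(-6\right) \left(- \frac{1}{21}\right) = 161 \cdot \frac{4}{7} = 92$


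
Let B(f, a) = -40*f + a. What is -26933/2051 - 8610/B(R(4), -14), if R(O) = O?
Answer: 2162128/59479 ≈ 36.351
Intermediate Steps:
B(f, a) = a - 40*f
-26933/2051 - 8610/B(R(4), -14) = -26933/2051 - 8610/(-14 - 40*4) = -26933*1/2051 - 8610/(-14 - 160) = -26933/2051 - 8610/(-174) = -26933/2051 - 8610*(-1/174) = -26933/2051 + 1435/29 = 2162128/59479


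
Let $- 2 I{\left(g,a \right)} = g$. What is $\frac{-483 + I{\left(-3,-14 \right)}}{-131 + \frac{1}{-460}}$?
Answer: $\frac{73830}{20087} \approx 3.6755$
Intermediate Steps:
$I{\left(g,a \right)} = - \frac{g}{2}$
$\frac{-483 + I{\left(-3,-14 \right)}}{-131 + \frac{1}{-460}} = \frac{-483 - - \frac{3}{2}}{-131 + \frac{1}{-460}} = \frac{-483 + \frac{3}{2}}{-131 - \frac{1}{460}} = - \frac{963}{2 \left(- \frac{60261}{460}\right)} = \left(- \frac{963}{2}\right) \left(- \frac{460}{60261}\right) = \frac{73830}{20087}$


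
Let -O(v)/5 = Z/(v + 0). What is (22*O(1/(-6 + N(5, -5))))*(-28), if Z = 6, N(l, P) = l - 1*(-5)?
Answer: 73920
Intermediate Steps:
N(l, P) = 5 + l (N(l, P) = l + 5 = 5 + l)
O(v) = -30/v (O(v) = -30/(v + 0) = -30/v)
(22*O(1/(-6 + N(5, -5))))*(-28) = (22*(-30/(1/(-6 + (5 + 5)))))*(-28) = (22*(-30/(1/(-6 + 10))))*(-28) = (22*(-30/(1/4)))*(-28) = (22*(-30/¼))*(-28) = (22*(-30*4))*(-28) = (22*(-120))*(-28) = -2640*(-28) = 73920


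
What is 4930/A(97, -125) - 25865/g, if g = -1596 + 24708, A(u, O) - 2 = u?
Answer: 12375725/254232 ≈ 48.679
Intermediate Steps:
A(u, O) = 2 + u
g = 23112
4930/A(97, -125) - 25865/g = 4930/(2 + 97) - 25865/23112 = 4930/99 - 25865*1/23112 = 4930*(1/99) - 25865/23112 = 4930/99 - 25865/23112 = 12375725/254232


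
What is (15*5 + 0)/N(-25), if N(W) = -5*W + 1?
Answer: 25/42 ≈ 0.59524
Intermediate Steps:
N(W) = 1 - 5*W
(15*5 + 0)/N(-25) = (15*5 + 0)/(1 - 5*(-25)) = (75 + 0)/(1 + 125) = 75/126 = 75*(1/126) = 25/42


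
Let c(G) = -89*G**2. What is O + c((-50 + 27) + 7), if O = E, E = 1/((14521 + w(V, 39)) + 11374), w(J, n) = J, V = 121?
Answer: -592748543/26016 ≈ -22784.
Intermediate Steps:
E = 1/26016 (E = 1/((14521 + 121) + 11374) = 1/(14642 + 11374) = 1/26016 ≈ 3.8438e-5)
O = 1/26016 ≈ 3.8438e-5
O + c((-50 + 27) + 7) = 1/26016 - 89*((-50 + 27) + 7)**2 = 1/26016 - 89*(-23 + 7)**2 = 1/26016 - 89*(-16)**2 = 1/26016 - 89*256 = 1/26016 - 22784 = -592748543/26016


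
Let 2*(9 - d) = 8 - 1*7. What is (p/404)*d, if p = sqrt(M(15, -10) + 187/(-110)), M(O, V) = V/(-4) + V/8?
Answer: 51*I*sqrt(5)/8080 ≈ 0.014114*I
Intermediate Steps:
M(O, V) = -V/8 (M(O, V) = V*(-1/4) + V*(1/8) = -V/4 + V/8 = -V/8)
p = 3*I*sqrt(5)/10 (p = sqrt(-1/8*(-10) + 187/(-110)) = sqrt(5/4 + 187*(-1/110)) = sqrt(5/4 - 17/10) = sqrt(-9/20) = 3*I*sqrt(5)/10 ≈ 0.67082*I)
d = 17/2 (d = 9 - (8 - 1*7)/2 = 9 - (8 - 7)/2 = 9 - 1/2*1 = 9 - 1/2 = 17/2 ≈ 8.5000)
(p/404)*d = ((3*I*sqrt(5)/10)/404)*(17/2) = ((3*I*sqrt(5)/10)*(1/404))*(17/2) = (3*I*sqrt(5)/4040)*(17/2) = 51*I*sqrt(5)/8080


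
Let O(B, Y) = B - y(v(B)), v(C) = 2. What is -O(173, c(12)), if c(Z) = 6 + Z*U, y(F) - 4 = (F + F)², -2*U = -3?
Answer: -153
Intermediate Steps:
U = 3/2 (U = -½*(-3) = 3/2 ≈ 1.5000)
y(F) = 4 + 4*F² (y(F) = 4 + (F + F)² = 4 + (2*F)² = 4 + 4*F²)
c(Z) = 6 + 3*Z/2 (c(Z) = 6 + Z*(3/2) = 6 + 3*Z/2)
O(B, Y) = -20 + B (O(B, Y) = B - (4 + 4*2²) = B - (4 + 4*4) = B - (4 + 16) = B - 1*20 = B - 20 = -20 + B)
-O(173, c(12)) = -(-20 + 173) = -1*153 = -153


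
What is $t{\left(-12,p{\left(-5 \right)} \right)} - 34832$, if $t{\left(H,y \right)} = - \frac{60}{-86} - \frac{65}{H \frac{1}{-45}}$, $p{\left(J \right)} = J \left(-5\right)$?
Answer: $- \frac{6032909}{172} \approx -35075.0$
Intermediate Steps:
$p{\left(J \right)} = - 5 J$
$t{\left(H,y \right)} = \frac{30}{43} + \frac{2925}{H}$ ($t{\left(H,y \right)} = \left(-60\right) \left(- \frac{1}{86}\right) - \frac{65}{H \left(- \frac{1}{45}\right)} = \frac{30}{43} - \frac{65}{\left(- \frac{1}{45}\right) H} = \frac{30}{43} - 65 \left(- \frac{45}{H}\right) = \frac{30}{43} + \frac{2925}{H}$)
$t{\left(-12,p{\left(-5 \right)} \right)} - 34832 = \left(\frac{30}{43} + \frac{2925}{-12}\right) - 34832 = \left(\frac{30}{43} + 2925 \left(- \frac{1}{12}\right)\right) - 34832 = \left(\frac{30}{43} - \frac{975}{4}\right) - 34832 = - \frac{41805}{172} - 34832 = - \frac{6032909}{172}$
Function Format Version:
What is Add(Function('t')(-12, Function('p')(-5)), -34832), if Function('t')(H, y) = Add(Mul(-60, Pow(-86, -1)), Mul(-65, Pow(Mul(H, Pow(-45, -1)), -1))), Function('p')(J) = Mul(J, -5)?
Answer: Rational(-6032909, 172) ≈ -35075.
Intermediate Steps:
Function('p')(J) = Mul(-5, J)
Function('t')(H, y) = Add(Rational(30, 43), Mul(2925, Pow(H, -1))) (Function('t')(H, y) = Add(Mul(-60, Rational(-1, 86)), Mul(-65, Pow(Mul(H, Rational(-1, 45)), -1))) = Add(Rational(30, 43), Mul(-65, Pow(Mul(Rational(-1, 45), H), -1))) = Add(Rational(30, 43), Mul(-65, Mul(-45, Pow(H, -1)))) = Add(Rational(30, 43), Mul(2925, Pow(H, -1))))
Add(Function('t')(-12, Function('p')(-5)), -34832) = Add(Add(Rational(30, 43), Mul(2925, Pow(-12, -1))), -34832) = Add(Add(Rational(30, 43), Mul(2925, Rational(-1, 12))), -34832) = Add(Add(Rational(30, 43), Rational(-975, 4)), -34832) = Add(Rational(-41805, 172), -34832) = Rational(-6032909, 172)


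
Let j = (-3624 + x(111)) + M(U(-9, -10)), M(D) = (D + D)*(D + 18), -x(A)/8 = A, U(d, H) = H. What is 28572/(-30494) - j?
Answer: 71219698/15247 ≈ 4671.1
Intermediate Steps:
x(A) = -8*A
M(D) = 2*D*(18 + D) (M(D) = (2*D)*(18 + D) = 2*D*(18 + D))
j = -4672 (j = (-3624 - 8*111) + 2*(-10)*(18 - 10) = (-3624 - 888) + 2*(-10)*8 = -4512 - 160 = -4672)
28572/(-30494) - j = 28572/(-30494) - 1*(-4672) = 28572*(-1/30494) + 4672 = -14286/15247 + 4672 = 71219698/15247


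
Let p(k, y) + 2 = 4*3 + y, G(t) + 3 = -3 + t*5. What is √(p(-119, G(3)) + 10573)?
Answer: 4*√662 ≈ 102.92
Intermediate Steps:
G(t) = -6 + 5*t (G(t) = -3 + (-3 + t*5) = -3 + (-3 + 5*t) = -6 + 5*t)
p(k, y) = 10 + y (p(k, y) = -2 + (4*3 + y) = -2 + (12 + y) = 10 + y)
√(p(-119, G(3)) + 10573) = √((10 + (-6 + 5*3)) + 10573) = √((10 + (-6 + 15)) + 10573) = √((10 + 9) + 10573) = √(19 + 10573) = √10592 = 4*√662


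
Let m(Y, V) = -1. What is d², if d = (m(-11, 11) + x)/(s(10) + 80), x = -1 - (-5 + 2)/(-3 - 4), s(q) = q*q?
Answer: 289/1587600 ≈ 0.00018204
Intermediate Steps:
s(q) = q²
x = -10/7 (x = -1 - (-3)/(-7) = -1 - (-3)*(-1)/7 = -1 - 1*3/7 = -1 - 3/7 = -10/7 ≈ -1.4286)
d = -17/1260 (d = (-1 - 10/7)/(10² + 80) = -17/(7*(100 + 80)) = -17/7/180 = -17/7*1/180 = -17/1260 ≈ -0.013492)
d² = (-17/1260)² = 289/1587600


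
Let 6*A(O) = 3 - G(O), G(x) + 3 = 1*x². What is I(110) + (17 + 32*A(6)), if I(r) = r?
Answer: -33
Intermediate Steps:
G(x) = -3 + x² (G(x) = -3 + 1*x² = -3 + x²)
A(O) = 1 - O²/6 (A(O) = (3 - (-3 + O²))/6 = (3 + (3 - O²))/6 = (6 - O²)/6 = 1 - O²/6)
I(110) + (17 + 32*A(6)) = 110 + (17 + 32*(1 - ⅙*6²)) = 110 + (17 + 32*(1 - ⅙*36)) = 110 + (17 + 32*(1 - 6)) = 110 + (17 + 32*(-5)) = 110 + (17 - 160) = 110 - 143 = -33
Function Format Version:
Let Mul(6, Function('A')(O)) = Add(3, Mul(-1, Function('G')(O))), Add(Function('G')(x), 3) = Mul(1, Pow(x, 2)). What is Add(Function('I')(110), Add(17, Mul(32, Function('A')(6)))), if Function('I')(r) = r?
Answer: -33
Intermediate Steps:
Function('G')(x) = Add(-3, Pow(x, 2)) (Function('G')(x) = Add(-3, Mul(1, Pow(x, 2))) = Add(-3, Pow(x, 2)))
Function('A')(O) = Add(1, Mul(Rational(-1, 6), Pow(O, 2))) (Function('A')(O) = Mul(Rational(1, 6), Add(3, Mul(-1, Add(-3, Pow(O, 2))))) = Mul(Rational(1, 6), Add(3, Add(3, Mul(-1, Pow(O, 2))))) = Mul(Rational(1, 6), Add(6, Mul(-1, Pow(O, 2)))) = Add(1, Mul(Rational(-1, 6), Pow(O, 2))))
Add(Function('I')(110), Add(17, Mul(32, Function('A')(6)))) = Add(110, Add(17, Mul(32, Add(1, Mul(Rational(-1, 6), Pow(6, 2)))))) = Add(110, Add(17, Mul(32, Add(1, Mul(Rational(-1, 6), 36))))) = Add(110, Add(17, Mul(32, Add(1, -6)))) = Add(110, Add(17, Mul(32, -5))) = Add(110, Add(17, -160)) = Add(110, -143) = -33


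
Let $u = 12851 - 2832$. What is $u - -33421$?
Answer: $43440$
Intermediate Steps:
$u = 10019$ ($u = 12851 - 2832 = 10019$)
$u - -33421 = 10019 - -33421 = 10019 + 33421 = 43440$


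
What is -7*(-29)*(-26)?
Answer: -5278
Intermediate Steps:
-7*(-29)*(-26) = 203*(-26) = -5278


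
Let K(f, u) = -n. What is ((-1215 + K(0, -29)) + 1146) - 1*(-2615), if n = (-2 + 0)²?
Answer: 2542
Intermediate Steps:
n = 4 (n = (-2)² = 4)
K(f, u) = -4 (K(f, u) = -1*4 = -4)
((-1215 + K(0, -29)) + 1146) - 1*(-2615) = ((-1215 - 4) + 1146) - 1*(-2615) = (-1219 + 1146) + 2615 = -73 + 2615 = 2542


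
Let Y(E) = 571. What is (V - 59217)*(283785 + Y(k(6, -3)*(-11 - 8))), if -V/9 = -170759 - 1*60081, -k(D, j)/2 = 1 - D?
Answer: 573927942108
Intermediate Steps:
k(D, j) = -2 + 2*D (k(D, j) = -2*(1 - D) = -2 + 2*D)
V = 2077560 (V = -9*(-170759 - 1*60081) = -9*(-170759 - 60081) = -9*(-230840) = 2077560)
(V - 59217)*(283785 + Y(k(6, -3)*(-11 - 8))) = (2077560 - 59217)*(283785 + 571) = 2018343*284356 = 573927942108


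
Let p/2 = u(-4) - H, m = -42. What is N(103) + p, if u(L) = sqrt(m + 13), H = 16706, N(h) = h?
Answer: -33309 + 2*I*sqrt(29) ≈ -33309.0 + 10.77*I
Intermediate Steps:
u(L) = I*sqrt(29) (u(L) = sqrt(-42 + 13) = sqrt(-29) = I*sqrt(29))
p = -33412 + 2*I*sqrt(29) (p = 2*(I*sqrt(29) - 1*16706) = 2*(I*sqrt(29) - 16706) = 2*(-16706 + I*sqrt(29)) = -33412 + 2*I*sqrt(29) ≈ -33412.0 + 10.77*I)
N(103) + p = 103 + (-33412 + 2*I*sqrt(29)) = -33309 + 2*I*sqrt(29)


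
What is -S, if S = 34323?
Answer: -34323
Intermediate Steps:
-S = -1*34323 = -34323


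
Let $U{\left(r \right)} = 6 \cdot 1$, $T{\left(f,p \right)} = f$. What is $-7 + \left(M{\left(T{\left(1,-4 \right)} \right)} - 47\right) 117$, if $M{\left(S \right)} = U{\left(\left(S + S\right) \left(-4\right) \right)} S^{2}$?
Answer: $-4804$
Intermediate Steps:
$U{\left(r \right)} = 6$
$M{\left(S \right)} = 6 S^{2}$
$-7 + \left(M{\left(T{\left(1,-4 \right)} \right)} - 47\right) 117 = -7 + \left(6 \cdot 1^{2} - 47\right) 117 = -7 + \left(6 \cdot 1 - 47\right) 117 = -7 + \left(6 - 47\right) 117 = -7 - 4797 = -4804$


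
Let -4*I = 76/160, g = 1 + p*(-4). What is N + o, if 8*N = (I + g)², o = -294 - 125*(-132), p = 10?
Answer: 3358163881/204800 ≈ 16397.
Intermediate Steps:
g = -39 (g = 1 + 10*(-4) = 1 - 40 = -39)
I = -19/160 ≈ -0.11875
o = 16206 (o = -294 + 16500 = 16206)
N = 39175081/204800 (N = (-19/160 - 39)²/8 = (-6259/160)²/8 = (⅛)*(39175081/25600) = 39175081/204800 ≈ 191.28)
N + o = 39175081/204800 + 16206 = 3358163881/204800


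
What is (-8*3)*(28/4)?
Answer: -168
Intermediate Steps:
(-8*3)*(28/4) = -672/4 = -24*7 = -168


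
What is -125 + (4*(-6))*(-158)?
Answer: 3667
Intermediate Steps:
-125 + (4*(-6))*(-158) = -125 - 24*(-158) = -125 + 3792 = 3667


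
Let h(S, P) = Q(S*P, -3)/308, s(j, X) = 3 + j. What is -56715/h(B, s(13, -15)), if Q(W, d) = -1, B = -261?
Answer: 17468220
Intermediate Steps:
h(S, P) = -1/308
-56715/h(B, s(13, -15)) = -56715/(-1/308) = -56715*(-308) = 17468220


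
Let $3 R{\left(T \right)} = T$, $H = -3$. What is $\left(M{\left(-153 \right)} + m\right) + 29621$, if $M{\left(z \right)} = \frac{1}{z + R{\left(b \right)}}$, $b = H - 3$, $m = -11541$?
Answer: $\frac{2802399}{155} \approx 18080.0$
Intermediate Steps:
$b = -6$ ($b = -3 - 3 = -6$)
$R{\left(T \right)} = \frac{T}{3}$
$M{\left(z \right)} = \frac{1}{-2 + z}$ ($M{\left(z \right)} = \frac{1}{z + \frac{1}{3} \left(-6\right)} = \frac{1}{z - 2} = \frac{1}{-2 + z}$)
$\left(M{\left(-153 \right)} + m\right) + 29621 = \left(\frac{1}{-2 - 153} - 11541\right) + 29621 = \left(\frac{1}{-155} - 11541\right) + 29621 = \left(- \frac{1}{155} - 11541\right) + 29621 = - \frac{1788856}{155} + 29621 = \frac{2802399}{155}$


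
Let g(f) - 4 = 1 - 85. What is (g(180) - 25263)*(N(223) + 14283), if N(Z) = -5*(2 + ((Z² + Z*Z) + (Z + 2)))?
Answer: 12269610706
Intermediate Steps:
g(f) = -80 (g(f) = 4 + (1 - 85) = 4 - 84 = -80)
N(Z) = -20 - 10*Z² - 5*Z (N(Z) = -5*(2 + ((Z² + Z²) + (2 + Z))) = -5*(2 + (2*Z² + (2 + Z))) = -5*(2 + (2 + Z + 2*Z²)) = -5*(4 + Z + 2*Z²) = -20 - 10*Z² - 5*Z)
(g(180) - 25263)*(N(223) + 14283) = (-80 - 25263)*((-20 - 10*223² - 5*223) + 14283) = -25343*((-20 - 10*49729 - 1115) + 14283) = -25343*((-20 - 497290 - 1115) + 14283) = -25343*(-498425 + 14283) = -25343*(-484142) = 12269610706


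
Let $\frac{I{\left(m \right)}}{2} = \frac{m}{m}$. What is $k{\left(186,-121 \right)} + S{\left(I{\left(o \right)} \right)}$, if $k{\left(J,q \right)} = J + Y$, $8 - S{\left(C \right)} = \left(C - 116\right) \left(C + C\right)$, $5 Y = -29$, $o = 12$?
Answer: $\frac{3221}{5} \approx 644.2$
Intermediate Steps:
$I{\left(m \right)} = 2$ ($I{\left(m \right)} = 2 \frac{m}{m} = 2 \cdot 1 = 2$)
$Y = - \frac{29}{5}$ ($Y = \frac{1}{5} \left(-29\right) = - \frac{29}{5} \approx -5.8$)
$S{\left(C \right)} = 8 - 2 C \left(-116 + C\right)$ ($S{\left(C \right)} = 8 - \left(C - 116\right) \left(C + C\right) = 8 - \left(-116 + C\right) 2 C = 8 - 2 C \left(-116 + C\right)$)
$k{\left(J,q \right)} = - \frac{29}{5} + J$ ($k{\left(J,q \right)} = J - \frac{29}{5} = - \frac{29}{5} + J$)
$k{\left(186,-121 \right)} + S{\left(I{\left(o \right)} \right)} = \left(- \frac{29}{5} + 186\right) + \left(8 - 2 \cdot 2^{2} + 232 \cdot 2\right) = \frac{901}{5} + \left(8 - 8 + 464\right) = \frac{901}{5} + 464 = \frac{3221}{5}$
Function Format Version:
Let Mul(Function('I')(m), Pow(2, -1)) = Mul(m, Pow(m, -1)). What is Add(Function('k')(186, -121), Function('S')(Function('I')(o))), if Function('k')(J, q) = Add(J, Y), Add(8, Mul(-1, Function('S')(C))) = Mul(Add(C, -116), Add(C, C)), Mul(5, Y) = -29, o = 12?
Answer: Rational(3221, 5) ≈ 644.20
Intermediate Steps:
Function('I')(m) = 2 (Function('I')(m) = Mul(2, Mul(m, Pow(m, -1))) = Mul(2, 1) = 2)
Y = Rational(-29, 5) (Y = Mul(Rational(1, 5), -29) = Rational(-29, 5) ≈ -5.8000)
Function('S')(C) = Add(8, Mul(-2, C, Add(-116, C))) (Function('S')(C) = Add(8, Mul(-1, Mul(Add(C, -116), Add(C, C)))) = Add(8, Mul(-1, Mul(Add(-116, C), Mul(2, C)))) = Add(8, Mul(-1, Mul(2, C, Add(-116, C)))) = Add(8, Mul(-2, C, Add(-116, C))))
Function('k')(J, q) = Add(Rational(-29, 5), J) (Function('k')(J, q) = Add(J, Rational(-29, 5)) = Add(Rational(-29, 5), J))
Add(Function('k')(186, -121), Function('S')(Function('I')(o))) = Add(Add(Rational(-29, 5), 186), Add(8, Mul(-2, Pow(2, 2)), Mul(232, 2))) = Add(Rational(901, 5), Add(8, Mul(-2, 4), 464)) = Add(Rational(901, 5), Add(8, -8, 464)) = Add(Rational(901, 5), 464) = Rational(3221, 5)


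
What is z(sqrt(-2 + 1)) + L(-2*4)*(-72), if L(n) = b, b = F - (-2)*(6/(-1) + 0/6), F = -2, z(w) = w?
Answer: 1008 + I ≈ 1008.0 + 1.0*I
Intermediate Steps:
b = -14 (b = -2 - (-2)*(6/(-1) + 0/6) = -2 - (-2)*(6*(-1) + 0*(1/6)) = -2 - (-2)*(-6 + 0) = -2 - (-2)*(-6) = -2 - 1*12 = -2 - 12 = -14)
L(n) = -14
z(sqrt(-2 + 1)) + L(-2*4)*(-72) = sqrt(-2 + 1) - 14*(-72) = sqrt(-1) + 1008 = I + 1008 = 1008 + I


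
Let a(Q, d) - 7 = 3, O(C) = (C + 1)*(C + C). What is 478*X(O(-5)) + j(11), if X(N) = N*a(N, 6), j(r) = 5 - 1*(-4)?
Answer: 191209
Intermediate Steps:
j(r) = 9 (j(r) = 5 + 4 = 9)
O(C) = 2*C*(1 + C) (O(C) = (1 + C)*(2*C) = 2*C*(1 + C))
a(Q, d) = 10 (a(Q, d) = 7 + 3 = 10)
X(N) = 10*N (X(N) = N*10 = 10*N)
478*X(O(-5)) + j(11) = 478*(10*(2*(-5)*(1 - 5))) + 9 = 478*(10*(2*(-5)*(-4))) + 9 = 478*(10*40) + 9 = 478*400 + 9 = 191200 + 9 = 191209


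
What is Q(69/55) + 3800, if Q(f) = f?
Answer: 209069/55 ≈ 3801.3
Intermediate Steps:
Q(69/55) + 3800 = 69/55 + 3800 = 209069/55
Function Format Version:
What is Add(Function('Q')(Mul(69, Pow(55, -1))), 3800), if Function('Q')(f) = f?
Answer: Rational(209069, 55) ≈ 3801.3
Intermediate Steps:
Add(Function('Q')(Mul(69, Pow(55, -1))), 3800) = Add(Mul(69, Pow(55, -1)), 3800) = Add(Mul(69, Rational(1, 55)), 3800) = Add(Rational(69, 55), 3800) = Rational(209069, 55)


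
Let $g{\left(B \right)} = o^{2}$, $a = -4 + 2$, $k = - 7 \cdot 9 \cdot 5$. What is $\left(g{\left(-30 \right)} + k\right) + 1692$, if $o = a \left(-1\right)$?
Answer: $1381$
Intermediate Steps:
$k = -315$ ($k = \left(-7\right) 45 = -315$)
$a = -2$
$o = 2$ ($o = \left(-2\right) \left(-1\right) = 2$)
$g{\left(B \right)} = 4$ ($g{\left(B \right)} = 2^{2} = 4$)
$\left(g{\left(-30 \right)} + k\right) + 1692 = \left(4 - 315\right) + 1692 = -311 + 1692 = 1381$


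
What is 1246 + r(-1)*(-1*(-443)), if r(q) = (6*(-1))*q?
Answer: 3904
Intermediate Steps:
r(q) = -6*q
1246 + r(-1)*(-1*(-443)) = 1246 + (-6*(-1))*(-1*(-443)) = 1246 + 6*443 = 1246 + 2658 = 3904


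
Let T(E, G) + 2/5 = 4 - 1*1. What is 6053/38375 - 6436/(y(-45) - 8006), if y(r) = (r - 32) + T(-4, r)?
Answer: 739730403/775213375 ≈ 0.95423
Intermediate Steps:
T(E, G) = 13/5 (T(E, G) = -2/5 + (4 - 1*1) = -2/5 + (4 - 1) = -2/5 + 3 = 13/5)
y(r) = -147/5 + r (y(r) = (r - 32) + 13/5 = (-32 + r) + 13/5 = -147/5 + r)
6053/38375 - 6436/(y(-45) - 8006) = 6053/38375 - 6436/((-147/5 - 45) - 8006) = 6053*(1/38375) - 6436/(-372/5 - 8006) = 6053/38375 - 6436/(-40402/5) = 6053/38375 - 6436*(-5/40402) = 6053/38375 + 16090/20201 = 739730403/775213375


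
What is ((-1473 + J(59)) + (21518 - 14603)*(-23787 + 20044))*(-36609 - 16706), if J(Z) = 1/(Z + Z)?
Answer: 162842644818745/118 ≈ 1.3800e+12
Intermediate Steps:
J(Z) = 1/(2*Z)
((-1473 + J(59)) + (21518 - 14603)*(-23787 + 20044))*(-36609 - 16706) = ((-1473 + (1/2)/59) + (21518 - 14603)*(-23787 + 20044))*(-36609 - 16706) = ((-1473 + (1/2)*(1/59)) + 6915*(-3743))*(-53315) = ((-1473 + 1/118) - 25882845)*(-53315) = (-173813/118 - 25882845)*(-53315) = -3054349523/118*(-53315) = 162842644818745/118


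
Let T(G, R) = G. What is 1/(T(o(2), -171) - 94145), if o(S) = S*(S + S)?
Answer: -1/94137 ≈ -1.0623e-5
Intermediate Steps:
o(S) = 2*S² (o(S) = S*(2*S) = 2*S²)
1/(T(o(2), -171) - 94145) = 1/(2*2² - 94145) = 1/(2*4 - 94145) = 1/(8 - 94145) = 1/(-94137) = -1/94137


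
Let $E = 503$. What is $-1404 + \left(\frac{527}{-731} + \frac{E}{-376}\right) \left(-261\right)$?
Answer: $- \frac{14012487}{16168} \approx -866.68$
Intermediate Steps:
$-1404 + \left(\frac{527}{-731} + \frac{E}{-376}\right) \left(-261\right) = -1404 + \left(\frac{527}{-731} + \frac{503}{-376}\right) \left(-261\right) = -1404 + \left(527 \left(- \frac{1}{731}\right) + 503 \left(- \frac{1}{376}\right)\right) \left(-261\right) = -1404 + \left(- \frac{31}{43} - \frac{503}{376}\right) \left(-261\right) = -1404 - - \frac{8687385}{16168} = -1404 + \frac{8687385}{16168} = - \frac{14012487}{16168}$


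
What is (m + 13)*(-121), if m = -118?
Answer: 12705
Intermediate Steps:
(m + 13)*(-121) = (-118 + 13)*(-121) = -105*(-121) = 12705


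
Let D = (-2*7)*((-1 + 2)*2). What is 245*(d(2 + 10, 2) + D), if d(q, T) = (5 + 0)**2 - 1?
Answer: -980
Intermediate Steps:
D = -28 (D = -14*2 = -28)
d(q, T) = 24 (d(q, T) = 5**2 - 1 = 25 - 1 = 24)
245*(d(2 + 10, 2) + D) = 245*(24 - 28) = 245*(-4) = -980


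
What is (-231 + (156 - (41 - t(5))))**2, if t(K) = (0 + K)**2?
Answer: 8281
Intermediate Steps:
t(K) = K**2
(-231 + (156 - (41 - t(5))))**2 = (-231 + (156 - (41 - 1*5**2)))**2 = (-231 + (156 - (41 - 1*25)))**2 = (-231 + (156 - (41 - 25)))**2 = (-231 + (156 - 1*16))**2 = (-231 + (156 - 16))**2 = (-231 + 140)**2 = (-91)**2 = 8281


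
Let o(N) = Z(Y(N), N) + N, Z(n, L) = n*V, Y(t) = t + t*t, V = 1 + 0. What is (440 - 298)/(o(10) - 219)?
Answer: -142/99 ≈ -1.4343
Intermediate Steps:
V = 1
Y(t) = t + t**2
Z(n, L) = n (Z(n, L) = n*1 = n)
o(N) = N + N*(1 + N) (o(N) = N*(1 + N) + N = N + N*(1 + N))
(440 - 298)/(o(10) - 219) = (440 - 298)/(10*(2 + 10) - 219) = 142/(10*12 - 219) = 142/(120 - 219) = 142/(-99) = 142*(-1/99) = -142/99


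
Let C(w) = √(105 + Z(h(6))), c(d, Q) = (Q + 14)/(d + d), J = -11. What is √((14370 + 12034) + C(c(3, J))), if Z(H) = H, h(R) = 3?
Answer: √(26404 + 6*√3) ≈ 162.53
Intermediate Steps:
c(d, Q) = (14 + Q)/(2*d) (c(d, Q) = (14 + Q)/((2*d)) = (14 + Q)*(1/(2*d)) = (14 + Q)/(2*d))
C(w) = 6*√3 (C(w) = √(105 + 3) = √108 = 6*√3)
√((14370 + 12034) + C(c(3, J))) = √((14370 + 12034) + 6*√3) = √(26404 + 6*√3)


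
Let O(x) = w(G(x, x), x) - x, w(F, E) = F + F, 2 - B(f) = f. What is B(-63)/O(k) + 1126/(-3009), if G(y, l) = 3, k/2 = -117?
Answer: -1659/16048 ≈ -0.10338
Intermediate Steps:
k = -234 (k = 2*(-117) = -234)
B(f) = 2 - f
w(F, E) = 2*F
O(x) = 6 - x (O(x) = 2*3 - x = 6 - x)
B(-63)/O(k) + 1126/(-3009) = (2 - 1*(-63))/(6 - 1*(-234)) + 1126/(-3009) = (2 + 63)/(6 + 234) + 1126*(-1/3009) = 65/240 - 1126/3009 = 65*(1/240) - 1126/3009 = 13/48 - 1126/3009 = -1659/16048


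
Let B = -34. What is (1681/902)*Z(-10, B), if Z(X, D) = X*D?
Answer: 6970/11 ≈ 633.64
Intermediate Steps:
Z(X, D) = D*X
(1681/902)*Z(-10, B) = (1681/902)*(-34*(-10)) = (1681*(1/902))*340 = (41/22)*340 = 6970/11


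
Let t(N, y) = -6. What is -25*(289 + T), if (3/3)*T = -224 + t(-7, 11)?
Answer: -1475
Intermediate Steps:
T = -230 (T = -224 - 6 = -230)
-25*(289 + T) = -25*(289 - 230) = -25*59 = -1475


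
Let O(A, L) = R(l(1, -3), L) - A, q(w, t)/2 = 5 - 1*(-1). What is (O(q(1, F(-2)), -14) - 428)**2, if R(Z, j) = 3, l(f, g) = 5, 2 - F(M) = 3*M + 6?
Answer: 190969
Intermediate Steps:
F(M) = -4 - 3*M (F(M) = 2 - (3*M + 6) = 2 - (6 + 3*M) = 2 + (-6 - 3*M) = -4 - 3*M)
q(w, t) = 12 (q(w, t) = 2*(5 - 1*(-1)) = 2*(5 + 1) = 2*6 = 12)
O(A, L) = 3 - A
(O(q(1, F(-2)), -14) - 428)**2 = ((3 - 1*12) - 428)**2 = ((3 - 12) - 428)**2 = (-9 - 428)**2 = (-437)**2 = 190969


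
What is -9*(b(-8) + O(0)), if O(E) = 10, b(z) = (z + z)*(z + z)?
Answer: -2394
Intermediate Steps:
b(z) = 4*z**2 (b(z) = (2*z)*(2*z) = 4*z**2)
-9*(b(-8) + O(0)) = -9*(4*(-8)**2 + 10) = -9*(4*64 + 10) = -9*(256 + 10) = -9*266 = -2394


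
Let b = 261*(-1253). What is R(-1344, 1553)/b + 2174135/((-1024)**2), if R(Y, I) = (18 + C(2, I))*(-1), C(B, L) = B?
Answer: 711034862975/342918955008 ≈ 2.0735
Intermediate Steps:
b = -327033
R(Y, I) = -20 (R(Y, I) = (18 + 2)*(-1) = 20*(-1) = -20)
R(-1344, 1553)/b + 2174135/((-1024)**2) = -20/(-327033) + 2174135/((-1024)**2) = -20*(-1/327033) + 2174135/1048576 = 20/327033 + 2174135*(1/1048576) = 20/327033 + 2174135/1048576 = 711034862975/342918955008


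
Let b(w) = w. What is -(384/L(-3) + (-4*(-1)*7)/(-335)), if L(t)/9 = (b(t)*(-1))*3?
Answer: -42124/9045 ≈ -4.6572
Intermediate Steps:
L(t) = -27*t (L(t) = 9*((t*(-1))*3) = 9*(-t*3) = 9*(-3*t) = -27*t)
-(384/L(-3) + (-4*(-1)*7)/(-335)) = -(384/((-27*(-3))) + (-4*(-1)*7)/(-335)) = -(384/81 + (4*7)*(-1/335)) = -(384*(1/81) + 28*(-1/335)) = -(128/27 - 28/335) = -1*42124/9045 = -42124/9045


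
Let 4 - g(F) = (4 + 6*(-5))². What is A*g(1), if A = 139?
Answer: -93408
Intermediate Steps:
g(F) = -672 (g(F) = 4 - (4 + 6*(-5))² = 4 - (4 - 30)² = 4 - 1*(-26)² = 4 - 1*676 = 4 - 676 = -672)
A*g(1) = 139*(-672) = -93408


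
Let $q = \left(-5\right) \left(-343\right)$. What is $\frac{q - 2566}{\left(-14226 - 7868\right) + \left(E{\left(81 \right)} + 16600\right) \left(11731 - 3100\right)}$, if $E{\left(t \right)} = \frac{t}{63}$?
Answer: $- \frac{851}{143263603} \approx -5.9401 \cdot 10^{-6}$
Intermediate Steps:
$E{\left(t \right)} = \frac{t}{63}$ ($E{\left(t \right)} = t \frac{1}{63} = \frac{t}{63}$)
$q = 1715$
$\frac{q - 2566}{\left(-14226 - 7868\right) + \left(E{\left(81 \right)} + 16600\right) \left(11731 - 3100\right)} = \frac{1715 - 2566}{\left(-14226 - 7868\right) + \left(\frac{1}{63} \cdot 81 + 16600\right) \left(11731 - 3100\right)} = - \frac{851}{\left(-14226 - 7868\right) + \left(\frac{9}{7} + 16600\right) 8631} = - \frac{851}{-22094 + \frac{116209}{7} \cdot 8631} = - \frac{851}{-22094 + 143285697} = - \frac{851}{143263603}$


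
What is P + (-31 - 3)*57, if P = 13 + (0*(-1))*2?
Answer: -1925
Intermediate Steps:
P = 13 (P = 13 + 0*2 = 13 + 0 = 13)
P + (-31 - 3)*57 = 13 + (-31 - 3)*57 = 13 - 34*57 = 13 - 1938 = -1925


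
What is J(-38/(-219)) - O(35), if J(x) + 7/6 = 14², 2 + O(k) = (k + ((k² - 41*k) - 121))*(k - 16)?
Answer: 34925/6 ≈ 5820.8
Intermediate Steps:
O(k) = -2 + (-16 + k)*(-121 + k² - 40*k) (O(k) = -2 + (k + ((k² - 41*k) - 121))*(k - 16) = -2 + (k + (-121 + k² - 41*k))*(-16 + k) = -2 + (-121 + k² - 40*k)*(-16 + k) = -2 + (-16 + k)*(-121 + k² - 40*k))
J(x) = 1169/6 (J(x) = -7/6 + 14² = -7/6 + 196 = 1169/6)
J(-38/(-219)) - O(35) = 1169/6 - (1934 + 35³ - 56*35² + 519*35) = 1169/6 - (1934 + 42875 - 56*1225 + 18165) = 1169/6 - (1934 + 42875 - 68600 + 18165) = 1169/6 - 1*(-5626) = 1169/6 + 5626 = 34925/6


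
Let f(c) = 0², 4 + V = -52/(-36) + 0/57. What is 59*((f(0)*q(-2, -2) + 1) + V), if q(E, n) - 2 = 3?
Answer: -826/9 ≈ -91.778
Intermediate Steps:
q(E, n) = 5 (q(E, n) = 2 + 3 = 5)
V = -23/9 (V = -4 + (-52/(-36) + 0/57) = -4 + (-52*(-1/36) + 0*(1/57)) = -4 + (13/9 + 0) = -4 + 13/9 = -23/9 ≈ -2.5556)
f(c) = 0
59*((f(0)*q(-2, -2) + 1) + V) = 59*((0*5 + 1) - 23/9) = 59*((0 + 1) - 23/9) = 59*(1 - 23/9) = 59*(-14/9) = -826/9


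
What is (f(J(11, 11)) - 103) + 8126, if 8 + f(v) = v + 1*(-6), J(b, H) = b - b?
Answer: 8009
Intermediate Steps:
J(b, H) = 0
f(v) = -14 + v (f(v) = -8 + (v + 1*(-6)) = -8 + (v - 6) = -8 + (-6 + v) = -14 + v)
(f(J(11, 11)) - 103) + 8126 = ((-14 + 0) - 103) + 8126 = (-14 - 103) + 8126 = -117 + 8126 = 8009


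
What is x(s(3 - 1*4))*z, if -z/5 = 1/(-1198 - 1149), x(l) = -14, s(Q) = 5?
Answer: -70/2347 ≈ -0.029825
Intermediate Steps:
z = 5/2347 (z = -5/(-1198 - 1149) = -5/(-2347) = -5*(-1/2347) = 5/2347 ≈ 0.0021304)
x(s(3 - 1*4))*z = -14*5/2347 = -70/2347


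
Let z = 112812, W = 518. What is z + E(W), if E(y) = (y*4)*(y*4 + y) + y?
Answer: 5479810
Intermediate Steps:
E(y) = y + 20*y**2 (E(y) = (4*y)*(4*y + y) + y = (4*y)*(5*y) + y = 20*y**2 + y = y + 20*y**2)
z + E(W) = 112812 + 518*(1 + 20*518) = 112812 + 518*(1 + 10360) = 112812 + 518*10361 = 112812 + 5366998 = 5479810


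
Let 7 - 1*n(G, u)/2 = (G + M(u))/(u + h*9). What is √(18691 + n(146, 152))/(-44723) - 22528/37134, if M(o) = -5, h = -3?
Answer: -11264/18567 - √11689215/1118075 ≈ -0.60973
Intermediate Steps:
n(G, u) = 14 - 2*(-5 + G)/(-27 + u) (n(G, u) = 14 - 2*(G - 5)/(u - 3*9) = 14 - 2*(-5 + G)/(u - 27) = 14 - 2*(-5 + G)/(-27 + u))
√(18691 + n(146, 152))/(-44723) - 22528/37134 = √(18691 + 2*(-184 - 1*146 + 7*152)/(-27 + 152))/(-44723) - 22528/37134 = √(18691 + 2*(-184 - 146 + 1064)/125)*(-1/44723) - 22528*1/37134 = √(18691 + 2*(1/125)*734)*(-1/44723) - 11264/18567 = √(18691 + 1468/125)*(-1/44723) - 11264/18567 = √(2337843/125)*(-1/44723) - 11264/18567 = (√11689215/25)*(-1/44723) - 11264/18567 = -√11689215/1118075 - 11264/18567 = -11264/18567 - √11689215/1118075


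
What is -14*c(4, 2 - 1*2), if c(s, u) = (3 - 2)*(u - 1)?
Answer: 14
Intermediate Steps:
c(s, u) = -1 + u (c(s, u) = 1*(-1 + u) = -1 + u)
-14*c(4, 2 - 1*2) = -14*(-1 + (2 - 1*2)) = -14*(-1 + (2 - 2)) = -14*(-1 + 0) = -14*(-1) = 14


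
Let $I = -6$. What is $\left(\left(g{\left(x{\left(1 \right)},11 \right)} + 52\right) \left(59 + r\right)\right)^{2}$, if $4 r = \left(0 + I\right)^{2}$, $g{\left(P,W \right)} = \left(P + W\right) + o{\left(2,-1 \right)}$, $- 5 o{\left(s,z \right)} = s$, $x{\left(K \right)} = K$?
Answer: $\frac{467597376}{25} \approx 1.8704 \cdot 10^{7}$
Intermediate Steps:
$o{\left(s,z \right)} = - \frac{s}{5}$
$g{\left(P,W \right)} = - \frac{2}{5} + P + W$ ($g{\left(P,W \right)} = \left(P + W\right) - \frac{2}{5} = - \frac{2}{5} + P + W$)
$r = 9$ ($r = \frac{\left(0 - 6\right)^{2}}{4} = \frac{\left(-6\right)^{2}}{4} = \frac{1}{4} \cdot 36 = 9$)
$\left(\left(g{\left(x{\left(1 \right)},11 \right)} + 52\right) \left(59 + r\right)\right)^{2} = \left(\left(\left(- \frac{2}{5} + 1 + 11\right) + 52\right) \left(59 + 9\right)\right)^{2} = \left(\left(\frac{58}{5} + 52\right) 68\right)^{2} = \left(\frac{318}{5} \cdot 68\right)^{2} = \left(\frac{21624}{5}\right)^{2} = \frac{467597376}{25}$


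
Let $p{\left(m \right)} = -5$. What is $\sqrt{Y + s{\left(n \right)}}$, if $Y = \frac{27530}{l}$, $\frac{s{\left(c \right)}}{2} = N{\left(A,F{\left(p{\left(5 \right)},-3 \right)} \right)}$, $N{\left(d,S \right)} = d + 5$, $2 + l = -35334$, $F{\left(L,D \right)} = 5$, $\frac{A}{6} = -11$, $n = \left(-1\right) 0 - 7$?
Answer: $\frac{9 i \sqrt{118291677}}{8834} \approx 11.081 i$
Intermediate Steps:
$n = -7$ ($n = 0 - 7 = -7$)
$A = -66$ ($A = 6 \left(-11\right) = -66$)
$l = -35336$ ($l = -2 - 35334 = -35336$)
$N{\left(d,S \right)} = 5 + d$
$s{\left(c \right)} = -122$ ($s{\left(c \right)} = 2 \left(5 - 66\right) = 2 \left(-61\right) = -122$)
$Y = - \frac{13765}{17668}$ ($Y = \frac{27530}{-35336} = 27530 \left(- \frac{1}{35336}\right) = - \frac{13765}{17668} \approx -0.77909$)
$\sqrt{Y + s{\left(n \right)}} = \sqrt{- \frac{13765}{17668} - 122} = \sqrt{- \frac{2169261}{17668}} = \frac{9 i \sqrt{118291677}}{8834}$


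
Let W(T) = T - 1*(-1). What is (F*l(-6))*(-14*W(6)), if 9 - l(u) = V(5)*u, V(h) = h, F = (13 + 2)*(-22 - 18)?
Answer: 2293200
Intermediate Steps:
F = -600 (F = 15*(-40) = -600)
W(T) = 1 + T (W(T) = T + 1 = 1 + T)
l(u) = 9 - 5*u
(F*l(-6))*(-14*W(6)) = (-600*(9 - 5*(-6)))*(-14*(1 + 6)) = (-600*(9 + 30))*(-14*7) = -600*39*(-98) = -23400*(-98) = 2293200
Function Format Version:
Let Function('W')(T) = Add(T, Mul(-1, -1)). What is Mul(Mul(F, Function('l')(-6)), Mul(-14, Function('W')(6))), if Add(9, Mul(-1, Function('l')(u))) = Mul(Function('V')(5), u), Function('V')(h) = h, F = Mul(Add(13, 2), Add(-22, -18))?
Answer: 2293200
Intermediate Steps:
F = -600 (F = Mul(15, -40) = -600)
Function('W')(T) = Add(1, T) (Function('W')(T) = Add(T, 1) = Add(1, T))
Function('l')(u) = Add(9, Mul(-5, u)) (Function('l')(u) = Add(9, Mul(-1, Mul(5, u))) = Add(9, Mul(-5, u)))
Mul(Mul(F, Function('l')(-6)), Mul(-14, Function('W')(6))) = Mul(Mul(-600, Add(9, Mul(-5, -6))), Mul(-14, Add(1, 6))) = Mul(Mul(-600, Add(9, 30)), Mul(-14, 7)) = Mul(Mul(-600, 39), -98) = Mul(-23400, -98) = 2293200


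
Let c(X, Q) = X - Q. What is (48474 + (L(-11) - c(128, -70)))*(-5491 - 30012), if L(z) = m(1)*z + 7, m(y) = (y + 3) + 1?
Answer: -1712238684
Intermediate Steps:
m(y) = 4 + y (m(y) = (3 + y) + 1 = 4 + y)
L(z) = 7 + 5*z (L(z) = (4 + 1)*z + 7 = 5*z + 7 = 7 + 5*z)
(48474 + (L(-11) - c(128, -70)))*(-5491 - 30012) = (48474 + ((7 + 5*(-11)) - (128 - 1*(-70))))*(-5491 - 30012) = (48474 + ((7 - 55) - (128 + 70)))*(-35503) = (48474 + (-48 - 1*198))*(-35503) = (48474 + (-48 - 198))*(-35503) = (48474 - 246)*(-35503) = 48228*(-35503) = -1712238684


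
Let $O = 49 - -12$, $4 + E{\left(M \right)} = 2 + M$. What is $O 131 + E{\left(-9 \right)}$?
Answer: $7980$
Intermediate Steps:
$E{\left(M \right)} = -2 + M$ ($E{\left(M \right)} = -4 + \left(2 + M\right) = -2 + M$)
$O = 61$ ($O = 49 + 12 = 61$)
$O 131 + E{\left(-9 \right)} = 61 \cdot 131 - 11 = 7991 - 11 = 7980$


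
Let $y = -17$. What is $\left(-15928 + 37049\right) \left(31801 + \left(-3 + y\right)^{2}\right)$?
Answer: $680117321$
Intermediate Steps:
$\left(-15928 + 37049\right) \left(31801 + \left(-3 + y\right)^{2}\right) = \left(-15928 + 37049\right) \left(31801 + \left(-3 - 17\right)^{2}\right) = 21121 \left(31801 + \left(-20\right)^{2}\right) = 21121 \left(31801 + 400\right) = 21121 \cdot 32201 = 680117321$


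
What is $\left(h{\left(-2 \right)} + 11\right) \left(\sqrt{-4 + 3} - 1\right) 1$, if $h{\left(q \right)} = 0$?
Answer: $-11 + 11 i \approx -11.0 + 11.0 i$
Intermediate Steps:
$\left(h{\left(-2 \right)} + 11\right) \left(\sqrt{-4 + 3} - 1\right) 1 = \left(0 + 11\right) \left(\sqrt{-4 + 3} - 1\right) 1 = 11 \left(\sqrt{-1} - 1\right) 1 = 11 \left(i - 1\right) 1 = 11 \left(-1 + i\right) 1 = 11 \left(-1 + i\right) = -11 + 11 i$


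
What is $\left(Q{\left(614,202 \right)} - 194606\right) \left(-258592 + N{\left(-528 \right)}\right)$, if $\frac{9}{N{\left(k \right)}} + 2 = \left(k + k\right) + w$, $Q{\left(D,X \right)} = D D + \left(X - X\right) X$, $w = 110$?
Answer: $- \frac{7452006264625}{158} \approx -4.7165 \cdot 10^{10}$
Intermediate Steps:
$Q{\left(D,X \right)} = D^{2}$ ($Q{\left(D,X \right)} = D^{2} + 0 X = D^{2} + 0 = D^{2}$)
$N{\left(k \right)} = \frac{9}{108 + 2 k}$ ($N{\left(k \right)} = \frac{9}{-2 + \left(\left(k + k\right) + 110\right)} = \frac{9}{-2 + \left(2 k + 110\right)} = \frac{9}{-2 + \left(110 + 2 k\right)} = \frac{9}{108 + 2 k}$)
$\left(Q{\left(614,202 \right)} - 194606\right) \left(-258592 + N{\left(-528 \right)}\right) = \left(614^{2} - 194606\right) \left(-258592 + \frac{9}{2 \left(54 - 528\right)}\right) = \left(376996 - 194606\right) \left(-258592 + \frac{9}{2 \left(-474\right)}\right) = 182390 \left(-258592 + \frac{9}{2} \left(- \frac{1}{474}\right)\right) = 182390 \left(-258592 - \frac{3}{316}\right) = 182390 \left(- \frac{81715075}{316}\right) = - \frac{7452006264625}{158}$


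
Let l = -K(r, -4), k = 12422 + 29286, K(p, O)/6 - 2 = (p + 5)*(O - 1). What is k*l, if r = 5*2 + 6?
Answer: 25775544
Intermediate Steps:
r = 16 (r = 10 + 6 = 16)
K(p, O) = 12 + 6*(-1 + O)*(5 + p) (K(p, O) = 12 + 6*((p + 5)*(O - 1)) = 12 + 6*((5 + p)*(-1 + O)) = 12 + 6*((-1 + O)*(5 + p)) = 12 + 6*(-1 + O)*(5 + p))
k = 41708
l = 618 (l = -(-18 - 6*16 + 30*(-4) + 6*(-4)*16) = -(-18 - 96 - 120 - 384) = -1*(-618) = 618)
k*l = 41708*618 = 25775544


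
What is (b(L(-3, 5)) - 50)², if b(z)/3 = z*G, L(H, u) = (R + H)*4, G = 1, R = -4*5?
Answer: 106276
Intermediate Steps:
R = -20
L(H, u) = -80 + 4*H (L(H, u) = (-20 + H)*4 = -80 + 4*H)
b(z) = 3*z (b(z) = 3*(z*1) = 3*z)
(b(L(-3, 5)) - 50)² = (3*(-80 + 4*(-3)) - 50)² = (3*(-80 - 12) - 50)² = (3*(-92) - 50)² = (-276 - 50)² = (-326)² = 106276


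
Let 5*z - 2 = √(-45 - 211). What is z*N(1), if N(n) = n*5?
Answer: 2 + 16*I ≈ 2.0 + 16.0*I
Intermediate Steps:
N(n) = 5*n
z = ⅖ + 16*I/5 (z = ⅖ + √(-45 - 211)/5 = ⅖ + √(-256)/5 = ⅖ + (16*I)/5 = ⅖ + 16*I/5 ≈ 0.4 + 3.2*I)
z*N(1) = (⅖ + 16*I/5)*(5*1) = (⅖ + 16*I/5)*5 = 2 + 16*I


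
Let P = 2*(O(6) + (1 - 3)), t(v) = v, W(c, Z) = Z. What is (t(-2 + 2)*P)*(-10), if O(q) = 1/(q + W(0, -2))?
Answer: 0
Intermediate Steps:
O(q) = 1/(-2 + q) (O(q) = 1/(q - 2) = 1/(-2 + q))
P = -7/2 (P = 2*(1/(-2 + 6) + (1 - 3)) = 2*(1/4 - 2) = 2*(¼ - 2) = 2*(-7/4) = -7/2 ≈ -3.5000)
(t(-2 + 2)*P)*(-10) = ((-2 + 2)*(-7/2))*(-10) = (0*(-7/2))*(-10) = 0*(-10) = 0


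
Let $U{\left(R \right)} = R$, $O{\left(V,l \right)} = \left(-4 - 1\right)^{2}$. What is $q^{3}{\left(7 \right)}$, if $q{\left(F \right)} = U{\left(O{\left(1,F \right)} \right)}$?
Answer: $15625$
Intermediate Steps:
$O{\left(V,l \right)} = 25$ ($O{\left(V,l \right)} = \left(-5\right)^{2} = 25$)
$q{\left(F \right)} = 25$
$q^{3}{\left(7 \right)} = 25^{3} = 15625$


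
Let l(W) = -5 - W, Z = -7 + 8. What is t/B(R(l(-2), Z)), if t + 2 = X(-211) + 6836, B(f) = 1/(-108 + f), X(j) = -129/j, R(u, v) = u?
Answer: -160073433/211 ≈ -7.5864e+5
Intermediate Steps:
Z = 1
t = 1442103/211 (t = -2 + (-129/(-211) + 6836) = -2 + (-129*(-1/211) + 6836) = -2 + (129/211 + 6836) = -2 + 1442525/211 = 1442103/211 ≈ 6834.6)
t/B(R(l(-2), Z)) = 1442103/(211*(1/(-108 + (-5 - 1*(-2))))) = 1442103/(211*(1/(-108 + (-5 + 2)))) = 1442103/(211*(1/(-108 - 3))) = 1442103/(211*(1/(-111))) = 1442103/(211*(-1/111)) = (1442103/211)*(-111) = -160073433/211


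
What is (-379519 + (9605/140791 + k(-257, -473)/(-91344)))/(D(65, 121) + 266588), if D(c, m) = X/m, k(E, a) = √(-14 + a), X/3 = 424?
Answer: -70275813487/49366252285 - 11*I*√487/267873919680 ≈ -1.4236 - 9.0621e-10*I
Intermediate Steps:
X = 1272 (X = 3*424 = 1272)
D(c, m) = 1272/m
(-379519 + (9605/140791 + k(-257, -473)/(-91344)))/(D(65, 121) + 266588) = (-379519 + (9605/140791 + √(-14 - 473)/(-91344)))/(1272/121 + 266588) = (-379519 + (9605*(1/140791) + √(-487)*(-1/91344)))/(1272*(1/121) + 266588) = (-379519 + (9605/140791 + (I*√487)*(-1/91344)))/(1272/121 + 266588) = (-379519 + (9605/140791 - I*√487/91344))/(32258420/121) = (-53432849924/140791 - I*√487/91344)*(121/32258420) = -70275813487/49366252285 - 11*I*√487/267873919680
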